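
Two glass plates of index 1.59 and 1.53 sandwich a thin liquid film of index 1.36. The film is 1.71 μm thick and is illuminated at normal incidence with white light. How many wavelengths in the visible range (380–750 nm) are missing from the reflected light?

6

At the upper boundary (n = 1.59 to n = 1.36) the reflected ray undergoes no phase shift.
At the lower boundary (n = 1.36 to n = 1.53) the reflected ray undergoes a half-wave phase shift.
Exactly one π shift → a net half-wave offset.
With one net inversion, destructive interference in reflection requires 2 n t = m λ.
λ = 2 n t / m = 4651 / m nm.
m=6: 775 nm (IR); m=7: 664 nm (visible); m=8: 581 nm (visible); m=9: 517 nm (visible); m=10: 465 nm (visible); m=11: 423 nm (visible); m=12: 388 nm (visible); m=13: 358 nm (UV).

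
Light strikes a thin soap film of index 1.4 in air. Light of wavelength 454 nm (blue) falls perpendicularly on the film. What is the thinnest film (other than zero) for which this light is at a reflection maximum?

81.1 nm

Ray reflecting at the top interface goes from n = 1.0 toward n = 1.4: a half-wave phase shift.
Bottom surface (1.4 → 1.0): reflection off a lower-index medium gives no phase shift.
Net: one phase inversion between the two reflected rays.
For strong reflection here: 2 n t = (m + ½) λ.
Minimum at m = 0: t = λ / (4 n) = 454 / (4 × 1.4) = 81.1 nm.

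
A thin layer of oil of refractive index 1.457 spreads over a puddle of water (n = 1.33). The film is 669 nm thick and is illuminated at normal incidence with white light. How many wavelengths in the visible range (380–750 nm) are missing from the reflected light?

3

Top surface (1.0 → 1.457): reflection off a higher-index medium gives a half-wave phase shift.
Ray reflecting at the bottom interface goes from n = 1.457 toward n = 1.33: no phase shift.
Exactly one π shift → a net half-wave offset.
So the condition for destructive reflection is 2 n t = m λ.
λ = 2 n t / m = 1949 / m nm.
m=2: 975 nm (IR); m=3: 650 nm (visible); m=4: 487 nm (visible); m=5: 390 nm (visible); m=6: 325 nm (UV).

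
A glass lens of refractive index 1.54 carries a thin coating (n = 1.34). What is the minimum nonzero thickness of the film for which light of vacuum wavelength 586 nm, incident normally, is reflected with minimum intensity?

Top surface (1.0 → 1.34): reflection off a higher-index medium gives a half-wave phase shift.
Bottom surface (1.34 → 1.54): reflection off a higher-index medium gives a half-wave phase shift.
The two reflections carry the same phase change, so no net offset.
So the condition for destructive reflection is 2 n t = (m + ½) λ.
Minimum at m = 0: t = λ / (4 n) = 586 / (4 × 1.34) = 109 nm.

109 nm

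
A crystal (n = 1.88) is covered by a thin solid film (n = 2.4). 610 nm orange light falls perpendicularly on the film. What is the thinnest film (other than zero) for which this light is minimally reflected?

127 nm

Top surface (1.0 → 2.4): reflection off a higher-index medium gives a half-wave phase shift.
At the lower boundary (n = 2.4 to n = 1.88) the reflected ray undergoes no phase shift.
The two reflections differ by half a wavelength.
For dark reflection here: 2 n t = m λ.
Minimum nonzero at m = 1: t = λ / (2 n) = 610 / (2 × 2.4) = 127 nm.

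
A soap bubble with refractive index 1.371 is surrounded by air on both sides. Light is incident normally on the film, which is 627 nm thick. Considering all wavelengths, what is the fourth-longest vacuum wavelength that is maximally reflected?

Ray reflecting at the top interface goes from n = 1.0 toward n = 1.371: a half-wave phase shift.
Bottom surface (1.371 → 1.0): reflection off a lower-index medium gives no phase shift.
Exactly one π shift → a net half-wave offset.
So the condition for constructive reflection is 2 n t = (m + ½) λ.
λ = 2 n t / (m + ½). The fourth-longest wavelength is m = 3: λ = 2 × 1.371 × 627 / 3.50 = 491 nm.

491 nm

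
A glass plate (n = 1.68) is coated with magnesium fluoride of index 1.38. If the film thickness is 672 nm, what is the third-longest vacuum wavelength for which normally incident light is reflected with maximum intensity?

Ray reflecting at the top interface goes from n = 1.0 toward n = 1.38: a half-wave phase shift.
Bottom surface (1.38 → 1.68): reflection off a higher-index medium gives a half-wave phase shift.
The two reflections carry the same phase change, so no net offset.
For strong reflection here: 2 n t = m λ.
λ = 2 n t / m. The third-longest wavelength is m = 3: λ = 2 × 1.38 × 672 / 3.00 = 618 nm.

618 nm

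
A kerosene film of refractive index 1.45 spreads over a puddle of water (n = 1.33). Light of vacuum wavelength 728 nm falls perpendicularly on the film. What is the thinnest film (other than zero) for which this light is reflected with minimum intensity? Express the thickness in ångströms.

Ray reflecting at the top interface goes from n = 1.0 toward n = 1.45: a half-wave phase shift.
Ray reflecting at the bottom interface goes from n = 1.45 toward n = 1.33: no phase shift.
The two reflections differ by half a wavelength.
So the condition for destructive reflection is 2 n t = m λ.
Minimum nonzero at m = 1: t = λ / (2 n) = 728 / (2 × 1.45) = 251 nm.

2510 Å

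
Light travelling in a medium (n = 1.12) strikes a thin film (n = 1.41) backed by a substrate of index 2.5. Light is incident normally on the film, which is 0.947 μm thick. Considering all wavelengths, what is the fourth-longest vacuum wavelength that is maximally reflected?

Top surface (1.12 → 1.41): reflection off a higher-index medium gives a half-wave phase shift.
Ray reflecting at the bottom interface goes from n = 1.41 toward n = 2.5: a half-wave phase shift.
The two reflections carry the same phase change, so no net offset.
For bright reflection here: 2 n t = m λ.
λ = 2 n t / m. The fourth-longest wavelength is m = 4: λ = 2 × 1.41 × 947 / 4.00 = 668 nm.

668 nm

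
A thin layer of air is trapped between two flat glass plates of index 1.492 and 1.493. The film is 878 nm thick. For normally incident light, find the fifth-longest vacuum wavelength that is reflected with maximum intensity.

Top surface (1.492 → 1.0): reflection off a lower-index medium gives no phase shift.
At the lower boundary (n = 1.0 to n = 1.493) the reflected ray undergoes a half-wave phase shift.
Net: one phase inversion between the two reflected rays.
With one net inversion, constructive interference in reflection requires 2 n t = (m + ½) λ.
λ = 2 n t / (m + ½). The fifth-longest wavelength is m = 4: λ = 2 × 1.0 × 878 / 4.50 = 390 nm.

390 nm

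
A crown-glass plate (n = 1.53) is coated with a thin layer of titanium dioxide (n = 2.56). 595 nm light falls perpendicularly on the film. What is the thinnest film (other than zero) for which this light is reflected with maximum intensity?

58.1 nm

Ray reflecting at the top interface goes from n = 1.0 toward n = 2.56: a half-wave phase shift.
Bottom surface (2.56 → 1.53): reflection off a lower-index medium gives no phase shift.
Exactly one π shift → a net half-wave offset.
For bright reflection here: 2 n t = (m + ½) λ.
Minimum at m = 0: t = λ / (4 n) = 595 / (4 × 2.56) = 58.1 nm.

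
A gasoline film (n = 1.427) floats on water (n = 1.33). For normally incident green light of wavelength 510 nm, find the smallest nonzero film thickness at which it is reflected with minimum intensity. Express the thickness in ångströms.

At the upper boundary (n = 1.0 to n = 1.427) the reflected ray undergoes a half-wave phase shift.
At the lower boundary (n = 1.427 to n = 1.33) the reflected ray undergoes no phase shift.
Exactly one π shift → a net half-wave offset.
For weak reflection here: 2 n t = m λ.
Minimum nonzero at m = 1: t = λ / (2 n) = 510 / (2 × 1.427) = 179 nm.

1787 Å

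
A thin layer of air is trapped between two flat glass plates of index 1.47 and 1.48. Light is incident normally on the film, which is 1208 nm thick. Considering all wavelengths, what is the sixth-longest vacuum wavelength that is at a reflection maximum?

439 nm

Ray reflecting at the top interface goes from n = 1.47 toward n = 1.0: no phase shift.
At the lower boundary (n = 1.0 to n = 1.48) the reflected ray undergoes a half-wave phase shift.
Exactly one π shift → a net half-wave offset.
So the condition for constructive reflection is 2 n t = (m + ½) λ.
λ = 2 n t / (m + ½). The sixth-longest wavelength is m = 5: λ = 2 × 1.0 × 1208 / 5.50 = 439 nm.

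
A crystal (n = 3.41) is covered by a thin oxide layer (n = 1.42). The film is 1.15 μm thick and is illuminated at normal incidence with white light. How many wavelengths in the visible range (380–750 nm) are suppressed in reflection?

At the upper boundary (n = 1.0 to n = 1.42) the reflected ray undergoes a half-wave phase shift.
Bottom surface (1.42 → 3.41): reflection off a higher-index medium gives a half-wave phase shift.
Net: no relative phase inversion (both shifts match).
For weak reflection here: 2 n t = (m + ½) λ.
λ = 2 n t / (m + ½) = 3266 / (m + ½) nm.
m=3: 933 nm (IR); m=4: 726 nm (visible); m=5: 594 nm (visible); m=6: 502 nm (visible); m=7: 435 nm (visible); m=8: 384 nm (visible); m=9: 344 nm (UV).

5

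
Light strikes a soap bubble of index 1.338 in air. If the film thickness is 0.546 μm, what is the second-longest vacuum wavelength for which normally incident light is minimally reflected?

731 nm

Ray reflecting at the top interface goes from n = 1.0 toward n = 1.338: a half-wave phase shift.
Bottom surface (1.338 → 1.0): reflection off a lower-index medium gives no phase shift.
Exactly one π shift → a net half-wave offset.
So the condition for destructive reflection is 2 n t = m λ.
λ = 2 n t / m. The second-longest wavelength is m = 2: λ = 2 × 1.338 × 546 / 2.00 = 731 nm.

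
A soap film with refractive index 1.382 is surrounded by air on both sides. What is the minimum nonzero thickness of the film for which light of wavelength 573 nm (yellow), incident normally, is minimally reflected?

207 nm

Top surface (1.0 → 1.382): reflection off a higher-index medium gives a half-wave phase shift.
At the lower boundary (n = 1.382 to n = 1.0) the reflected ray undergoes no phase shift.
The two reflections differ by half a wavelength.
With one net inversion, destructive interference in reflection requires 2 n t = m λ.
Minimum nonzero at m = 1: t = λ / (2 n) = 573 / (2 × 1.382) = 207 nm.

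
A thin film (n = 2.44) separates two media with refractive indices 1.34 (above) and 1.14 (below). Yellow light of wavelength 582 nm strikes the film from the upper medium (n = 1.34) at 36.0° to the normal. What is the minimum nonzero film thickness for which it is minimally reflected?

At the upper boundary (n = 1.34 to n = 2.44) the reflected ray undergoes a half-wave phase shift.
Bottom surface (2.44 → 1.14): reflection off a lower-index medium gives no phase shift.
Net: one phase inversion between the two reflected rays.
With one net inversion, destructive interference in reflection requires 2 n t cos θ_r = m λ.
Snell's law: 1.34 sin 36.0° = 2.44 sin θ_r → sin θ_r = 0.323, cos θ_r = 0.946.
Minimum nonzero at m = 1: t = λ / (2 n cos θ_r) = 582 / (2 × 2.44 × 0.946) = 126 nm.

126 nm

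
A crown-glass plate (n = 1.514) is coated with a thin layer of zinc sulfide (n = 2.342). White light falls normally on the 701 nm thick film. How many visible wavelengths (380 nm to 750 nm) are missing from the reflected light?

Top surface (1.0 → 2.342): reflection off a higher-index medium gives a half-wave phase shift.
Ray reflecting at the bottom interface goes from n = 2.342 toward n = 1.514: no phase shift.
Exactly one π shift → a net half-wave offset.
With one net inversion, destructive interference in reflection requires 2 n t = m λ.
λ = 2 n t / m = 3283 / m nm.
m=4: 821 nm (IR); m=5: 657 nm (visible); m=6: 547 nm (visible); m=7: 469 nm (visible); m=8: 410 nm (visible); m=9: 365 nm (UV).

4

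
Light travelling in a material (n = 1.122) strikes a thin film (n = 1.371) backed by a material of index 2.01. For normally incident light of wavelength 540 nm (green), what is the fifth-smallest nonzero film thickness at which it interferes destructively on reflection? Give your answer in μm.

0.886 μm

Ray reflecting at the top interface goes from n = 1.122 toward n = 1.371: a half-wave phase shift.
At the lower boundary (n = 1.371 to n = 2.01) the reflected ray undergoes a half-wave phase shift.
The two reflections carry the same phase change, so no net offset.
For weak reflection here: 2 n t = (m + ½) λ.
The fifth-smallest nonzero thickness corresponds to m = 4: t = (m + ½) λ / (2 n) = 4.50 × 540 / (2 × 1.371) = 886 nm.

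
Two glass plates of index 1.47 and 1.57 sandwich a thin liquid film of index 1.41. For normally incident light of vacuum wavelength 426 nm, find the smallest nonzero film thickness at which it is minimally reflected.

Ray reflecting at the top interface goes from n = 1.47 toward n = 1.41: no phase shift.
Bottom surface (1.41 → 1.57): reflection off a higher-index medium gives a half-wave phase shift.
Net: one phase inversion between the two reflected rays.
With one net inversion, destructive interference in reflection requires 2 n t = m λ.
Minimum nonzero at m = 1: t = λ / (2 n) = 426 / (2 × 1.41) = 151 nm.

151 nm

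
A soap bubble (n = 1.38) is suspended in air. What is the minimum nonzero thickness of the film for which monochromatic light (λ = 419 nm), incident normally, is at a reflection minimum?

152 nm

Top surface (1.0 → 1.38): reflection off a higher-index medium gives a half-wave phase shift.
Bottom surface (1.38 → 1.0): reflection off a lower-index medium gives no phase shift.
Exactly one π shift → a net half-wave offset.
With one net inversion, destructive interference in reflection requires 2 n t = m λ.
Minimum nonzero at m = 1: t = λ / (2 n) = 419 / (2 × 1.38) = 152 nm.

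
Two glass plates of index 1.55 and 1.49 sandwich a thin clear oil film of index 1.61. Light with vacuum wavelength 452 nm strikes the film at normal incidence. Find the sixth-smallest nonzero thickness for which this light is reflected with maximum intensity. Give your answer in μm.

0.772 μm

Top surface (1.55 → 1.61): reflection off a higher-index medium gives a half-wave phase shift.
Ray reflecting at the bottom interface goes from n = 1.61 toward n = 1.49: no phase shift.
Net: one phase inversion between the two reflected rays.
So the condition for constructive reflection is 2 n t = (m + ½) λ.
The sixth-smallest nonzero thickness corresponds to m = 5: t = (m + ½) λ / (2 n) = 5.50 × 452 / (2 × 1.61) = 772 nm.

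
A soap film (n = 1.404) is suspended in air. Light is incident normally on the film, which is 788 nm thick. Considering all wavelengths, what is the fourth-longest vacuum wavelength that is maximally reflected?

At the upper boundary (n = 1.0 to n = 1.404) the reflected ray undergoes a half-wave phase shift.
Bottom surface (1.404 → 1.0): reflection off a lower-index medium gives no phase shift.
The two reflections differ by half a wavelength.
With one net inversion, constructive interference in reflection requires 2 n t = (m + ½) λ.
λ = 2 n t / (m + ½). The fourth-longest wavelength is m = 3: λ = 2 × 1.404 × 788 / 3.50 = 632 nm.

632 nm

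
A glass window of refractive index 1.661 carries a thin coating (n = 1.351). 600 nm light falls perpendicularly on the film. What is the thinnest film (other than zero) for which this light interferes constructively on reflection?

Ray reflecting at the top interface goes from n = 1.0 toward n = 1.351: a half-wave phase shift.
Bottom surface (1.351 → 1.661): reflection off a higher-index medium gives a half-wave phase shift.
Net: no relative phase inversion (both shifts match).
For bright reflection here: 2 n t = m λ.
Minimum nonzero at m = 1: t = λ / (2 n) = 600 / (2 × 1.351) = 222 nm.

222 nm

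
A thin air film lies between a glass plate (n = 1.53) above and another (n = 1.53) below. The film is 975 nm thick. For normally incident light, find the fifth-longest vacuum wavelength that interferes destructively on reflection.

At the upper boundary (n = 1.53 to n = 1.0) the reflected ray undergoes no phase shift.
Bottom surface (1.0 → 1.53): reflection off a higher-index medium gives a half-wave phase shift.
Net: one phase inversion between the two reflected rays.
So the condition for destructive reflection is 2 n t = m λ.
λ = 2 n t / m. The fifth-longest wavelength is m = 5: λ = 2 × 1.0 × 975 / 5.00 = 390 nm.

390 nm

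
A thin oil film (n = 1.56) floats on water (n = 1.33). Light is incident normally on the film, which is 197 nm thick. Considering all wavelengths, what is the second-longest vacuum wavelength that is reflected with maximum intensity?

410 nm

Top surface (1.0 → 1.56): reflection off a higher-index medium gives a half-wave phase shift.
At the lower boundary (n = 1.56 to n = 1.33) the reflected ray undergoes no phase shift.
The two reflections differ by half a wavelength.
With one net inversion, constructive interference in reflection requires 2 n t = (m + ½) λ.
λ = 2 n t / (m + ½). The second-longest wavelength is m = 1: λ = 2 × 1.56 × 197 / 1.50 = 410 nm.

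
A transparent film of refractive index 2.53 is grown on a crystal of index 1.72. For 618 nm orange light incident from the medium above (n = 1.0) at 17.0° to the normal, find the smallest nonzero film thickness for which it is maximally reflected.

Top surface (1.0 → 2.53): reflection off a higher-index medium gives a half-wave phase shift.
Ray reflecting at the bottom interface goes from n = 2.53 toward n = 1.72: no phase shift.
Net: one phase inversion between the two reflected rays.
For maximum reflection here: 2 n t cos θ_r = (m + ½) λ.
Snell's law: 1.0 sin 17.0° = 2.53 sin θ_r → sin θ_r = 0.116, cos θ_r = 0.993.
Minimum at m = 0: t = λ / (4 n cos θ_r) = 618 / (4 × 2.53 × 0.993) = 61.5 nm.

61.5 nm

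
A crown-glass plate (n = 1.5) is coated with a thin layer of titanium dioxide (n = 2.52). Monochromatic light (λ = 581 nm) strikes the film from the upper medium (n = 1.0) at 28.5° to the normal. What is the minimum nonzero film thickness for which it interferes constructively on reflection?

58.7 nm

Top surface (1.0 → 2.52): reflection off a higher-index medium gives a half-wave phase shift.
Ray reflecting at the bottom interface goes from n = 2.52 toward n = 1.5: no phase shift.
Net: one phase inversion between the two reflected rays.
With one net inversion, constructive interference in reflection requires 2 n t cos θ_r = (m + ½) λ.
Snell's law: 1.0 sin 28.5° = 2.52 sin θ_r → sin θ_r = 0.189, cos θ_r = 0.982.
Minimum at m = 0: t = λ / (4 n cos θ_r) = 581 / (4 × 2.52 × 0.982) = 58.7 nm.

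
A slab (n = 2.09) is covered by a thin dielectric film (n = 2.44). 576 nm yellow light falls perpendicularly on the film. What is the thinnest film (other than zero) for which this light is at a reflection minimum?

At the upper boundary (n = 1.0 to n = 2.44) the reflected ray undergoes a half-wave phase shift.
At the lower boundary (n = 2.44 to n = 2.09) the reflected ray undergoes no phase shift.
Exactly one π shift → a net half-wave offset.
So the condition for destructive reflection is 2 n t = m λ.
Minimum nonzero at m = 1: t = λ / (2 n) = 576 / (2 × 2.44) = 118 nm.

118 nm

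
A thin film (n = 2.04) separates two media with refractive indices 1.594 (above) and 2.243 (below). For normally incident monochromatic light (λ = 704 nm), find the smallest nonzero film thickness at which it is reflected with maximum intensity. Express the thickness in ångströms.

Ray reflecting at the top interface goes from n = 1.594 toward n = 2.04: a half-wave phase shift.
Bottom surface (2.04 → 2.243): reflection off a higher-index medium gives a half-wave phase shift.
Net: no relative phase inversion (both shifts match).
With no net inversion, constructive interference in reflection requires 2 n t = m λ.
Minimum nonzero at m = 1: t = λ / (2 n) = 704 / (2 × 2.04) = 173 nm.

1725 Å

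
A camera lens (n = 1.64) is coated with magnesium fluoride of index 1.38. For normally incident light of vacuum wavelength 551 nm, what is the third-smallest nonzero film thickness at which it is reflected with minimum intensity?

At the upper boundary (n = 1.0 to n = 1.38) the reflected ray undergoes a half-wave phase shift.
Bottom surface (1.38 → 1.64): reflection off a higher-index medium gives a half-wave phase shift.
The two reflections carry the same phase change, so no net offset.
So the condition for destructive reflection is 2 n t = (m + ½) λ.
The third-smallest nonzero thickness corresponds to m = 2: t = (m + ½) λ / (2 n) = 2.50 × 551 / (2 × 1.38) = 499 nm.

499 nm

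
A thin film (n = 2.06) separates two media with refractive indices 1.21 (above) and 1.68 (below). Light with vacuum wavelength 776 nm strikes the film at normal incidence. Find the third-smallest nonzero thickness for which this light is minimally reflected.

Ray reflecting at the top interface goes from n = 1.21 toward n = 2.06: a half-wave phase shift.
Ray reflecting at the bottom interface goes from n = 2.06 toward n = 1.68: no phase shift.
The two reflections differ by half a wavelength.
With one net inversion, destructive interference in reflection requires 2 n t = m λ.
The third-smallest nonzero thickness corresponds to m = 3: t = m λ / (2 n) = 3.00 × 776 / (2 × 2.06) = 565 nm.

565 nm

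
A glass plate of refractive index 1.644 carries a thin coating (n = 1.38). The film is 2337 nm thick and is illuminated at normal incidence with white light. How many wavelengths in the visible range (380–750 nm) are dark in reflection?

8

Ray reflecting at the top interface goes from n = 1.0 toward n = 1.38: a half-wave phase shift.
Ray reflecting at the bottom interface goes from n = 1.38 toward n = 1.644: a half-wave phase shift.
Zero or two π shifts → no net half-wave offset.
With no net inversion, destructive interference in reflection requires 2 n t = (m + ½) λ.
λ = 2 n t / (m + ½) = 6450 / (m + ½) nm.
m=8: 759 nm (IR); m=9: 679 nm (visible); m=10: 614 nm (visible); m=11: 561 nm (visible); m=12: 516 nm (visible); m=13: 478 nm (visible); m=14: 445 nm (visible); m=15: 416 nm (visible); m=16: 391 nm (visible); m=17: 369 nm (UV).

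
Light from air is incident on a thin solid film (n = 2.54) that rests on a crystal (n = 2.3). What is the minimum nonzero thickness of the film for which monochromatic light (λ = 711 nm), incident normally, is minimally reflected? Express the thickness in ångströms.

At the upper boundary (n = 1.0 to n = 2.54) the reflected ray undergoes a half-wave phase shift.
Bottom surface (2.54 → 2.3): reflection off a lower-index medium gives no phase shift.
Net: one phase inversion between the two reflected rays.
For minimum reflection here: 2 n t = m λ.
Minimum nonzero at m = 1: t = λ / (2 n) = 711 / (2 × 2.54) = 140 nm.

1400 Å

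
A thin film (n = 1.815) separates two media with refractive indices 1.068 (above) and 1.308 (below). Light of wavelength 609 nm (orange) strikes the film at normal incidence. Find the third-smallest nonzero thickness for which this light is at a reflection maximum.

Ray reflecting at the top interface goes from n = 1.068 toward n = 1.815: a half-wave phase shift.
Ray reflecting at the bottom interface goes from n = 1.815 toward n = 1.308: no phase shift.
Exactly one π shift → a net half-wave offset.
With one net inversion, constructive interference in reflection requires 2 n t = (m + ½) λ.
The third-smallest nonzero thickness corresponds to m = 2: t = (m + ½) λ / (2 n) = 2.50 × 609 / (2 × 1.815) = 419 nm.

419 nm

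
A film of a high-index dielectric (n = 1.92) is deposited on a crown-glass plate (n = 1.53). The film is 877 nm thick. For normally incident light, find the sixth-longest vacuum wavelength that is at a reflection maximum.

612 nm

At the upper boundary (n = 1.0 to n = 1.92) the reflected ray undergoes a half-wave phase shift.
Ray reflecting at the bottom interface goes from n = 1.92 toward n = 1.53: no phase shift.
Exactly one π shift → a net half-wave offset.
So the condition for constructive reflection is 2 n t = (m + ½) λ.
λ = 2 n t / (m + ½). The sixth-longest wavelength is m = 5: λ = 2 × 1.92 × 877 / 5.50 = 612 nm.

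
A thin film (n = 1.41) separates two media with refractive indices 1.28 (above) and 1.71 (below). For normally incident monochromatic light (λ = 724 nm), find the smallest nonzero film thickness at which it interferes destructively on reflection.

128 nm

Ray reflecting at the top interface goes from n = 1.28 toward n = 1.41: a half-wave phase shift.
At the lower boundary (n = 1.41 to n = 1.71) the reflected ray undergoes a half-wave phase shift.
Zero or two π shifts → no net half-wave offset.
For minimum reflection here: 2 n t = (m + ½) λ.
Minimum at m = 0: t = λ / (4 n) = 724 / (4 × 1.41) = 128 nm.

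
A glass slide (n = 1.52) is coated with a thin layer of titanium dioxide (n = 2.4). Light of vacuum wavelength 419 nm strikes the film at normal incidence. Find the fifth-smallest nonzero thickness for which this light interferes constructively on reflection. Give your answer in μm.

0.393 μm

Top surface (1.0 → 2.4): reflection off a higher-index medium gives a half-wave phase shift.
At the lower boundary (n = 2.4 to n = 1.52) the reflected ray undergoes no phase shift.
Net: one phase inversion between the two reflected rays.
With one net inversion, constructive interference in reflection requires 2 n t = (m + ½) λ.
The fifth-smallest nonzero thickness corresponds to m = 4: t = (m + ½) λ / (2 n) = 4.50 × 419 / (2 × 2.4) = 393 nm.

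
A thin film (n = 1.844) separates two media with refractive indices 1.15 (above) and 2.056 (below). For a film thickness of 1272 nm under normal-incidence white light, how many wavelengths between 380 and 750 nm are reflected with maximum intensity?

6

Top surface (1.15 → 1.844): reflection off a higher-index medium gives a half-wave phase shift.
Ray reflecting at the bottom interface goes from n = 1.844 toward n = 2.056: a half-wave phase shift.
Net: no relative phase inversion (both shifts match).
So the condition for constructive reflection is 2 n t = m λ.
λ = 2 n t / m = 4691 / m nm.
m=6: 782 nm (IR); m=7: 670 nm (visible); m=8: 586 nm (visible); m=9: 521 nm (visible); m=10: 469 nm (visible); m=11: 426 nm (visible); m=12: 391 nm (visible); m=13: 361 nm (UV).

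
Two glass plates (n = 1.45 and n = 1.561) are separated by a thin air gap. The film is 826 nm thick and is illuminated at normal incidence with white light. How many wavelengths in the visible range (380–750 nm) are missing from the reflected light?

2

Top surface (1.45 → 1.0): reflection off a lower-index medium gives no phase shift.
Ray reflecting at the bottom interface goes from n = 1.0 toward n = 1.561: a half-wave phase shift.
Net: one phase inversion between the two reflected rays.
For minimum reflection here: 2 n t = m λ.
λ = 2 n t / m = 1652 / m nm.
m=2: 826 nm (IR); m=3: 551 nm (visible); m=4: 413 nm (visible); m=5: 330 nm (UV).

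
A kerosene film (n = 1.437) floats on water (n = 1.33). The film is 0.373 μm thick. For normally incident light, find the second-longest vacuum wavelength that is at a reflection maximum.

715 nm

At the upper boundary (n = 1.0 to n = 1.437) the reflected ray undergoes a half-wave phase shift.
Ray reflecting at the bottom interface goes from n = 1.437 toward n = 1.33: no phase shift.
Net: one phase inversion between the two reflected rays.
For bright reflection here: 2 n t = (m + ½) λ.
λ = 2 n t / (m + ½). The second-longest wavelength is m = 1: λ = 2 × 1.437 × 373 / 1.50 = 715 nm.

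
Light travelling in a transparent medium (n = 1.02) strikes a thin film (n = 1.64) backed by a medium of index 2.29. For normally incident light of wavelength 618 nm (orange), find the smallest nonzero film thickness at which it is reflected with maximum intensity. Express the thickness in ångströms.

Ray reflecting at the top interface goes from n = 1.02 toward n = 1.64: a half-wave phase shift.
Bottom surface (1.64 → 2.29): reflection off a higher-index medium gives a half-wave phase shift.
Zero or two π shifts → no net half-wave offset.
For bright reflection here: 2 n t = m λ.
Minimum nonzero at m = 1: t = λ / (2 n) = 618 / (2 × 1.64) = 188 nm.

1884 Å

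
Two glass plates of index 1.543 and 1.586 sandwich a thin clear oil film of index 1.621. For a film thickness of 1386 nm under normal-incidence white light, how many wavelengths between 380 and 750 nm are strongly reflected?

6

At the upper boundary (n = 1.543 to n = 1.621) the reflected ray undergoes a half-wave phase shift.
Ray reflecting at the bottom interface goes from n = 1.621 toward n = 1.586: no phase shift.
The two reflections differ by half a wavelength.
With one net inversion, constructive interference in reflection requires 2 n t = (m + ½) λ.
λ = 2 n t / (m + ½) = 4493 / (m + ½) nm.
m=5: 817 nm (IR); m=6: 691 nm (visible); m=7: 599 nm (visible); m=8: 529 nm (visible); m=9: 473 nm (visible); m=10: 428 nm (visible); m=11: 391 nm (visible); m=12: 359 nm (UV).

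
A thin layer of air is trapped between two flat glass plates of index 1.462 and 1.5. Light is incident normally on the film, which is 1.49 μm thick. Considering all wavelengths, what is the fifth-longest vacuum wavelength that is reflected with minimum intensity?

596 nm

Top surface (1.462 → 1.0): reflection off a lower-index medium gives no phase shift.
Ray reflecting at the bottom interface goes from n = 1.0 toward n = 1.5: a half-wave phase shift.
Exactly one π shift → a net half-wave offset.
With one net inversion, destructive interference in reflection requires 2 n t = m λ.
λ = 2 n t / m. The fifth-longest wavelength is m = 5: λ = 2 × 1.0 × 1490 / 5.00 = 596 nm.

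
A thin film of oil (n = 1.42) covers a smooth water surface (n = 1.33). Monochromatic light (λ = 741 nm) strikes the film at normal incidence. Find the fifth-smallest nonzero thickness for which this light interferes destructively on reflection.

1305 nm

Ray reflecting at the top interface goes from n = 1.0 toward n = 1.42: a half-wave phase shift.
Ray reflecting at the bottom interface goes from n = 1.42 toward n = 1.33: no phase shift.
Exactly one π shift → a net half-wave offset.
With one net inversion, destructive interference in reflection requires 2 n t = m λ.
The fifth-smallest nonzero thickness corresponds to m = 5: t = m λ / (2 n) = 5.00 × 741 / (2 × 1.42) = 1305 nm.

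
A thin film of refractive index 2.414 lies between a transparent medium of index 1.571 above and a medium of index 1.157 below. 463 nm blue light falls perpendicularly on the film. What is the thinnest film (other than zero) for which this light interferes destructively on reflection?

95.9 nm

Top surface (1.571 → 2.414): reflection off a higher-index medium gives a half-wave phase shift.
Ray reflecting at the bottom interface goes from n = 2.414 toward n = 1.157: no phase shift.
The two reflections differ by half a wavelength.
With one net inversion, destructive interference in reflection requires 2 n t = m λ.
Minimum nonzero at m = 1: t = λ / (2 n) = 463 / (2 × 2.414) = 95.9 nm.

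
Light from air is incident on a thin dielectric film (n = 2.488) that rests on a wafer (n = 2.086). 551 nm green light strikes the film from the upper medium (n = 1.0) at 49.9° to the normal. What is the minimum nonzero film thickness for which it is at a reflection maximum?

Top surface (1.0 → 2.488): reflection off a higher-index medium gives a half-wave phase shift.
Bottom surface (2.488 → 2.086): reflection off a lower-index medium gives no phase shift.
Exactly one π shift → a net half-wave offset.
With one net inversion, constructive interference in reflection requires 2 n t cos θ_r = (m + ½) λ.
Snell's law: 1.0 sin 49.9° = 2.488 sin θ_r → sin θ_r = 0.307, cos θ_r = 0.952.
Minimum at m = 0: t = λ / (4 n cos θ_r) = 551 / (4 × 2.488 × 0.952) = 58.2 nm.

58.2 nm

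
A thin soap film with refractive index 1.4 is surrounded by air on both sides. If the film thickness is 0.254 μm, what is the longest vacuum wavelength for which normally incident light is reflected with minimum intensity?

711 nm

Ray reflecting at the top interface goes from n = 1.0 toward n = 1.4: a half-wave phase shift.
Bottom surface (1.4 → 1.0): reflection off a lower-index medium gives no phase shift.
Net: one phase inversion between the two reflected rays.
For dark reflection here: 2 n t = m λ.
λ = 2 n t / m. The longest wavelength is m = 1: λ = 2 × 1.4 × 254 / 1.00 = 711 nm.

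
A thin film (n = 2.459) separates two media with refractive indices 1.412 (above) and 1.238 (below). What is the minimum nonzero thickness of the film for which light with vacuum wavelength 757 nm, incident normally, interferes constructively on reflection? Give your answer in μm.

0.0770 μm

Top surface (1.412 → 2.459): reflection off a higher-index medium gives a half-wave phase shift.
Ray reflecting at the bottom interface goes from n = 2.459 toward n = 1.238: no phase shift.
The two reflections differ by half a wavelength.
So the condition for constructive reflection is 2 n t = (m + ½) λ.
Minimum at m = 0: t = λ / (4 n) = 757 / (4 × 2.459) = 77.0 nm.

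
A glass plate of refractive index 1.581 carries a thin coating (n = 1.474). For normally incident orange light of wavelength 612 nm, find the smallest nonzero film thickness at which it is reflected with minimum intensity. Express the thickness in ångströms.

1038 Å

Top surface (1.0 → 1.474): reflection off a higher-index medium gives a half-wave phase shift.
Ray reflecting at the bottom interface goes from n = 1.474 toward n = 1.581: a half-wave phase shift.
The two reflections carry the same phase change, so no net offset.
For weak reflection here: 2 n t = (m + ½) λ.
Minimum at m = 0: t = λ / (4 n) = 612 / (4 × 1.474) = 104 nm.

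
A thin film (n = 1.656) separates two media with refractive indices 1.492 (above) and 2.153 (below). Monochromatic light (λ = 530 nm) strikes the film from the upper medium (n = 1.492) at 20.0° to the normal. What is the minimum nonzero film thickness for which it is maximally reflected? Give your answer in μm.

Top surface (1.492 → 1.656): reflection off a higher-index medium gives a half-wave phase shift.
Ray reflecting at the bottom interface goes from n = 1.656 toward n = 2.153: a half-wave phase shift.
Zero or two π shifts → no net half-wave offset.
So the condition for constructive reflection is 2 n t cos θ_r = m λ.
Snell's law: 1.492 sin 20.0° = 1.656 sin θ_r → sin θ_r = 0.308, cos θ_r = 0.951.
Minimum nonzero at m = 1: t = λ / (2 n cos θ_r) = 530 / (2 × 1.656 × 0.951) = 168 nm.

0.168 μm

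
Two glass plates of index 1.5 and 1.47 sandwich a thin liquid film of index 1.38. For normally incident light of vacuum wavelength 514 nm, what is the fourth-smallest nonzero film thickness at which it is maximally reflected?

652 nm

Top surface (1.5 → 1.38): reflection off a lower-index medium gives no phase shift.
Ray reflecting at the bottom interface goes from n = 1.38 toward n = 1.47: a half-wave phase shift.
Net: one phase inversion between the two reflected rays.
With one net inversion, constructive interference in reflection requires 2 n t = (m + ½) λ.
The fourth-smallest nonzero thickness corresponds to m = 3: t = (m + ½) λ / (2 n) = 3.50 × 514 / (2 × 1.38) = 652 nm.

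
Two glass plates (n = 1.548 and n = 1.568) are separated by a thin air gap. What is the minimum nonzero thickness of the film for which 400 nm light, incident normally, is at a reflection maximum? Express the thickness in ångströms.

1000 Å

Ray reflecting at the top interface goes from n = 1.548 toward n = 1.0: no phase shift.
Ray reflecting at the bottom interface goes from n = 1.0 toward n = 1.568: a half-wave phase shift.
The two reflections differ by half a wavelength.
With one net inversion, constructive interference in reflection requires 2 n t = (m + ½) λ.
Minimum at m = 0: t = λ / (4 n) = 400 / (4 × 1.0) = 100 nm.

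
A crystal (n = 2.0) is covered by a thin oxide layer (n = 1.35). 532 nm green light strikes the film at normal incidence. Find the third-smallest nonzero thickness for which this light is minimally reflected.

493 nm

At the upper boundary (n = 1.0 to n = 1.35) the reflected ray undergoes a half-wave phase shift.
Bottom surface (1.35 → 2.0): reflection off a higher-index medium gives a half-wave phase shift.
Zero or two π shifts → no net half-wave offset.
For weak reflection here: 2 n t = (m + ½) λ.
The third-smallest nonzero thickness corresponds to m = 2: t = (m + ½) λ / (2 n) = 2.50 × 532 / (2 × 1.35) = 493 nm.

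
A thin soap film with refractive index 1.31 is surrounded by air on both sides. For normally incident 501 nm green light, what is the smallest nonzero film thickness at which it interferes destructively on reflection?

Top surface (1.0 → 1.31): reflection off a higher-index medium gives a half-wave phase shift.
At the lower boundary (n = 1.31 to n = 1.0) the reflected ray undergoes no phase shift.
Net: one phase inversion between the two reflected rays.
So the condition for destructive reflection is 2 n t = m λ.
The smallest nonzero thickness corresponds to m = 1: t = m λ / (2 n) = 1.00 × 501 / (2 × 1.31) = 191 nm.

191 nm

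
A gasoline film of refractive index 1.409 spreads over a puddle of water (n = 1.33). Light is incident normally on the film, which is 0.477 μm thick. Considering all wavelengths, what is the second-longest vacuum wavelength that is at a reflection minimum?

672 nm

Top surface (1.0 → 1.409): reflection off a higher-index medium gives a half-wave phase shift.
At the lower boundary (n = 1.409 to n = 1.33) the reflected ray undergoes no phase shift.
Net: one phase inversion between the two reflected rays.
With one net inversion, destructive interference in reflection requires 2 n t = m λ.
λ = 2 n t / m. The second-longest wavelength is m = 2: λ = 2 × 1.409 × 477 / 2.00 = 672 nm.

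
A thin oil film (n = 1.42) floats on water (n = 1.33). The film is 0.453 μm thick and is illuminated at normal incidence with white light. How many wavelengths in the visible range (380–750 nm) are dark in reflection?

2

Top surface (1.0 → 1.42): reflection off a higher-index medium gives a half-wave phase shift.
Bottom surface (1.42 → 1.33): reflection off a lower-index medium gives no phase shift.
Exactly one π shift → a net half-wave offset.
For minimum reflection here: 2 n t = m λ.
λ = 2 n t / m = 1287 / m nm.
m=1: 1287 nm (IR); m=2: 643 nm (visible); m=3: 429 nm (visible); m=4: 322 nm (UV).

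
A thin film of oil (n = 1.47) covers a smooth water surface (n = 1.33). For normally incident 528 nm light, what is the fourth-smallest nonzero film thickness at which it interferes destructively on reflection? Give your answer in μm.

0.718 μm

Ray reflecting at the top interface goes from n = 1.0 toward n = 1.47: a half-wave phase shift.
At the lower boundary (n = 1.47 to n = 1.33) the reflected ray undergoes no phase shift.
The two reflections differ by half a wavelength.
With one net inversion, destructive interference in reflection requires 2 n t = m λ.
The fourth-smallest nonzero thickness corresponds to m = 4: t = m λ / (2 n) = 4.00 × 528 / (2 × 1.47) = 718 nm.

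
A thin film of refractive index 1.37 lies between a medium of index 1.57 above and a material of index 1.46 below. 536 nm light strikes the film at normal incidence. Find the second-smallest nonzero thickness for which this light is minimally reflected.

Top surface (1.57 → 1.37): reflection off a lower-index medium gives no phase shift.
At the lower boundary (n = 1.37 to n = 1.46) the reflected ray undergoes a half-wave phase shift.
Net: one phase inversion between the two reflected rays.
For minimum reflection here: 2 n t = m λ.
The second-smallest nonzero thickness corresponds to m = 2: t = m λ / (2 n) = 2.00 × 536 / (2 × 1.37) = 391 nm.

391 nm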